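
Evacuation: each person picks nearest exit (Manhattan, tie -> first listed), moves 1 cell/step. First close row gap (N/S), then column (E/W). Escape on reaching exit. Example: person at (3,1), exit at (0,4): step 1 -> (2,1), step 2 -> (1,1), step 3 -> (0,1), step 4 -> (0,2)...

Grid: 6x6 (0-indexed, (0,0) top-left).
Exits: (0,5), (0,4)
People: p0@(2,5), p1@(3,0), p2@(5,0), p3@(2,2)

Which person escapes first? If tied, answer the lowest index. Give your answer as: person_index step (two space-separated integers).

Answer: 0 2

Derivation:
Step 1: p0:(2,5)->(1,5) | p1:(3,0)->(2,0) | p2:(5,0)->(4,0) | p3:(2,2)->(1,2)
Step 2: p0:(1,5)->(0,5)->EXIT | p1:(2,0)->(1,0) | p2:(4,0)->(3,0) | p3:(1,2)->(0,2)
Step 3: p0:escaped | p1:(1,0)->(0,0) | p2:(3,0)->(2,0) | p3:(0,2)->(0,3)
Step 4: p0:escaped | p1:(0,0)->(0,1) | p2:(2,0)->(1,0) | p3:(0,3)->(0,4)->EXIT
Step 5: p0:escaped | p1:(0,1)->(0,2) | p2:(1,0)->(0,0) | p3:escaped
Step 6: p0:escaped | p1:(0,2)->(0,3) | p2:(0,0)->(0,1) | p3:escaped
Step 7: p0:escaped | p1:(0,3)->(0,4)->EXIT | p2:(0,1)->(0,2) | p3:escaped
Step 8: p0:escaped | p1:escaped | p2:(0,2)->(0,3) | p3:escaped
Step 9: p0:escaped | p1:escaped | p2:(0,3)->(0,4)->EXIT | p3:escaped
Exit steps: [2, 7, 9, 4]
First to escape: p0 at step 2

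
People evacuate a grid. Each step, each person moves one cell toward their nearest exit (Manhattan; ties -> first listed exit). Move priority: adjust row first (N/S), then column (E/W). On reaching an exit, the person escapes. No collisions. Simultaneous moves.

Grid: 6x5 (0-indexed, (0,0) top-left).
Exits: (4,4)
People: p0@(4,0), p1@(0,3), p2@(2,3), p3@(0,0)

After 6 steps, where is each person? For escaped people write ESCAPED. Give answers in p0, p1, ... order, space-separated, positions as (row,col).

Step 1: p0:(4,0)->(4,1) | p1:(0,3)->(1,3) | p2:(2,3)->(3,3) | p3:(0,0)->(1,0)
Step 2: p0:(4,1)->(4,2) | p1:(1,3)->(2,3) | p2:(3,3)->(4,3) | p3:(1,0)->(2,0)
Step 3: p0:(4,2)->(4,3) | p1:(2,3)->(3,3) | p2:(4,3)->(4,4)->EXIT | p3:(2,0)->(3,0)
Step 4: p0:(4,3)->(4,4)->EXIT | p1:(3,3)->(4,3) | p2:escaped | p3:(3,0)->(4,0)
Step 5: p0:escaped | p1:(4,3)->(4,4)->EXIT | p2:escaped | p3:(4,0)->(4,1)
Step 6: p0:escaped | p1:escaped | p2:escaped | p3:(4,1)->(4,2)

ESCAPED ESCAPED ESCAPED (4,2)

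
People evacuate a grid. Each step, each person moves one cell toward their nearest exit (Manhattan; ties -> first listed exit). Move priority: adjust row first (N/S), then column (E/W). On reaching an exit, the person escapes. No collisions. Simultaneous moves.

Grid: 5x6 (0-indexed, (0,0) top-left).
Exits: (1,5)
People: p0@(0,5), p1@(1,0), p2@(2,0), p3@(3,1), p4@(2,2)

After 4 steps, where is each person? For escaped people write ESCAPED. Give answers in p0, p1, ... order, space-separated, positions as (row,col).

Step 1: p0:(0,5)->(1,5)->EXIT | p1:(1,0)->(1,1) | p2:(2,0)->(1,0) | p3:(3,1)->(2,1) | p4:(2,2)->(1,2)
Step 2: p0:escaped | p1:(1,1)->(1,2) | p2:(1,0)->(1,1) | p3:(2,1)->(1,1) | p4:(1,2)->(1,3)
Step 3: p0:escaped | p1:(1,2)->(1,3) | p2:(1,1)->(1,2) | p3:(1,1)->(1,2) | p4:(1,3)->(1,4)
Step 4: p0:escaped | p1:(1,3)->(1,4) | p2:(1,2)->(1,3) | p3:(1,2)->(1,3) | p4:(1,4)->(1,5)->EXIT

ESCAPED (1,4) (1,3) (1,3) ESCAPED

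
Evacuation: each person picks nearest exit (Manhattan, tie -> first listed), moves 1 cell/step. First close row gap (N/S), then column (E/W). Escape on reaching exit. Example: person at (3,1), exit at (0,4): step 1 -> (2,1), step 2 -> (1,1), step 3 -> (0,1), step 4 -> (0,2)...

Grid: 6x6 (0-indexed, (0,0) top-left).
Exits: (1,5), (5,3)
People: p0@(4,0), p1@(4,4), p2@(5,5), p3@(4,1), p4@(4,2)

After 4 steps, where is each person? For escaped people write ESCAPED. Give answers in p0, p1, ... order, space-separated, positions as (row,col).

Step 1: p0:(4,0)->(5,0) | p1:(4,4)->(5,4) | p2:(5,5)->(5,4) | p3:(4,1)->(5,1) | p4:(4,2)->(5,2)
Step 2: p0:(5,0)->(5,1) | p1:(5,4)->(5,3)->EXIT | p2:(5,4)->(5,3)->EXIT | p3:(5,1)->(5,2) | p4:(5,2)->(5,3)->EXIT
Step 3: p0:(5,1)->(5,2) | p1:escaped | p2:escaped | p3:(5,2)->(5,3)->EXIT | p4:escaped
Step 4: p0:(5,2)->(5,3)->EXIT | p1:escaped | p2:escaped | p3:escaped | p4:escaped

ESCAPED ESCAPED ESCAPED ESCAPED ESCAPED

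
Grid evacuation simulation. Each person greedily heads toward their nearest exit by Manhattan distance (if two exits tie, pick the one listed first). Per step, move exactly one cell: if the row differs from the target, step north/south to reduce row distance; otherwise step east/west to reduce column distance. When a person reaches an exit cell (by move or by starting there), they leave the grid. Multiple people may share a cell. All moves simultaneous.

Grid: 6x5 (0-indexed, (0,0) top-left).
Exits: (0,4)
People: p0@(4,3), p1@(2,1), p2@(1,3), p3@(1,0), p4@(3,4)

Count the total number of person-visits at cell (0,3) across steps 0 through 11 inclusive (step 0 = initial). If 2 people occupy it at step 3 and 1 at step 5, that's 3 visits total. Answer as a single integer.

Step 0: p0@(4,3) p1@(2,1) p2@(1,3) p3@(1,0) p4@(3,4) -> at (0,3): 0 [-], cum=0
Step 1: p0@(3,3) p1@(1,1) p2@(0,3) p3@(0,0) p4@(2,4) -> at (0,3): 1 [p2], cum=1
Step 2: p0@(2,3) p1@(0,1) p2@ESC p3@(0,1) p4@(1,4) -> at (0,3): 0 [-], cum=1
Step 3: p0@(1,3) p1@(0,2) p2@ESC p3@(0,2) p4@ESC -> at (0,3): 0 [-], cum=1
Step 4: p0@(0,3) p1@(0,3) p2@ESC p3@(0,3) p4@ESC -> at (0,3): 3 [p0,p1,p3], cum=4
Step 5: p0@ESC p1@ESC p2@ESC p3@ESC p4@ESC -> at (0,3): 0 [-], cum=4
Total visits = 4

Answer: 4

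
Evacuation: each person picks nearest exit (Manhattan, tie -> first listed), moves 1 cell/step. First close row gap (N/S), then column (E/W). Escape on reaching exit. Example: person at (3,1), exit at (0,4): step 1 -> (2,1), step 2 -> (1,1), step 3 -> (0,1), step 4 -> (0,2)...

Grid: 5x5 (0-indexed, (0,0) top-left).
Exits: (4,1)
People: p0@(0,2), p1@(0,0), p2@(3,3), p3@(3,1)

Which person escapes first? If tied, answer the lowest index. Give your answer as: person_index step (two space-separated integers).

Step 1: p0:(0,2)->(1,2) | p1:(0,0)->(1,0) | p2:(3,3)->(4,3) | p3:(3,1)->(4,1)->EXIT
Step 2: p0:(1,2)->(2,2) | p1:(1,0)->(2,0) | p2:(4,3)->(4,2) | p3:escaped
Step 3: p0:(2,2)->(3,2) | p1:(2,0)->(3,0) | p2:(4,2)->(4,1)->EXIT | p3:escaped
Step 4: p0:(3,2)->(4,2) | p1:(3,0)->(4,0) | p2:escaped | p3:escaped
Step 5: p0:(4,2)->(4,1)->EXIT | p1:(4,0)->(4,1)->EXIT | p2:escaped | p3:escaped
Exit steps: [5, 5, 3, 1]
First to escape: p3 at step 1

Answer: 3 1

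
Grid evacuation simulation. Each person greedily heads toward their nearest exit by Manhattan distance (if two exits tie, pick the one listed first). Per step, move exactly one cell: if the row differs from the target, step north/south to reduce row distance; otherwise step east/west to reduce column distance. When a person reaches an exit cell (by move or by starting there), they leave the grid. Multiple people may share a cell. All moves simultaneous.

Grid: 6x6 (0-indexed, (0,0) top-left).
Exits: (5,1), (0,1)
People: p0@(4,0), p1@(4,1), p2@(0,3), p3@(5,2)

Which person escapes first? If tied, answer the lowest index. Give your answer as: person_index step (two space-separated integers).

Step 1: p0:(4,0)->(5,0) | p1:(4,1)->(5,1)->EXIT | p2:(0,3)->(0,2) | p3:(5,2)->(5,1)->EXIT
Step 2: p0:(5,0)->(5,1)->EXIT | p1:escaped | p2:(0,2)->(0,1)->EXIT | p3:escaped
Exit steps: [2, 1, 2, 1]
First to escape: p1 at step 1

Answer: 1 1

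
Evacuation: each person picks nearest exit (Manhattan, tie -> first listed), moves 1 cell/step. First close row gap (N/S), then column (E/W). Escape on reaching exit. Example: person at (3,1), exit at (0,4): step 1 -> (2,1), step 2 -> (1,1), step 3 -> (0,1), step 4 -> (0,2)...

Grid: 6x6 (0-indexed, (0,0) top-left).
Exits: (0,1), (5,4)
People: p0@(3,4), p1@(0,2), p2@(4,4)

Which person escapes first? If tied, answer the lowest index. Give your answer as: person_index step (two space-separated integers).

Step 1: p0:(3,4)->(4,4) | p1:(0,2)->(0,1)->EXIT | p2:(4,4)->(5,4)->EXIT
Step 2: p0:(4,4)->(5,4)->EXIT | p1:escaped | p2:escaped
Exit steps: [2, 1, 1]
First to escape: p1 at step 1

Answer: 1 1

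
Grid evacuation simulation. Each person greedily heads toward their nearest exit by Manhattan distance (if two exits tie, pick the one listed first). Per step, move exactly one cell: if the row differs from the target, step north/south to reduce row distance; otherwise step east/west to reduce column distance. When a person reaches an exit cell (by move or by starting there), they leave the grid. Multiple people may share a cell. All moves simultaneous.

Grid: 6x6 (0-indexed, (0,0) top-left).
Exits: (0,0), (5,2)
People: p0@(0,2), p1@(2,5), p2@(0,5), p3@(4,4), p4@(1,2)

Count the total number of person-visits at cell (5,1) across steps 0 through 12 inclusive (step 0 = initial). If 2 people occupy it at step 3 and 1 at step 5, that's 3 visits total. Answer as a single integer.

Answer: 0

Derivation:
Step 0: p0@(0,2) p1@(2,5) p2@(0,5) p3@(4,4) p4@(1,2) -> at (5,1): 0 [-], cum=0
Step 1: p0@(0,1) p1@(3,5) p2@(0,4) p3@(5,4) p4@(0,2) -> at (5,1): 0 [-], cum=0
Step 2: p0@ESC p1@(4,5) p2@(0,3) p3@(5,3) p4@(0,1) -> at (5,1): 0 [-], cum=0
Step 3: p0@ESC p1@(5,5) p2@(0,2) p3@ESC p4@ESC -> at (5,1): 0 [-], cum=0
Step 4: p0@ESC p1@(5,4) p2@(0,1) p3@ESC p4@ESC -> at (5,1): 0 [-], cum=0
Step 5: p0@ESC p1@(5,3) p2@ESC p3@ESC p4@ESC -> at (5,1): 0 [-], cum=0
Step 6: p0@ESC p1@ESC p2@ESC p3@ESC p4@ESC -> at (5,1): 0 [-], cum=0
Total visits = 0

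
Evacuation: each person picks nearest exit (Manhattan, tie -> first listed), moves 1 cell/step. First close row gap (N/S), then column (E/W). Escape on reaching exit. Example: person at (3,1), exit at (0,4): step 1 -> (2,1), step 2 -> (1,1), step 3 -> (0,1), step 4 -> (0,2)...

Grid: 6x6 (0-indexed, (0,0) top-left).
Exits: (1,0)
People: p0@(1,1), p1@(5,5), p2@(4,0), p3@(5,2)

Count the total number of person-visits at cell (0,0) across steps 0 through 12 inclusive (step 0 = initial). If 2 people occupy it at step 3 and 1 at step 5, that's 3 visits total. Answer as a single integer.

Step 0: p0@(1,1) p1@(5,5) p2@(4,0) p3@(5,2) -> at (0,0): 0 [-], cum=0
Step 1: p0@ESC p1@(4,5) p2@(3,0) p3@(4,2) -> at (0,0): 0 [-], cum=0
Step 2: p0@ESC p1@(3,5) p2@(2,0) p3@(3,2) -> at (0,0): 0 [-], cum=0
Step 3: p0@ESC p1@(2,5) p2@ESC p3@(2,2) -> at (0,0): 0 [-], cum=0
Step 4: p0@ESC p1@(1,5) p2@ESC p3@(1,2) -> at (0,0): 0 [-], cum=0
Step 5: p0@ESC p1@(1,4) p2@ESC p3@(1,1) -> at (0,0): 0 [-], cum=0
Step 6: p0@ESC p1@(1,3) p2@ESC p3@ESC -> at (0,0): 0 [-], cum=0
Step 7: p0@ESC p1@(1,2) p2@ESC p3@ESC -> at (0,0): 0 [-], cum=0
Step 8: p0@ESC p1@(1,1) p2@ESC p3@ESC -> at (0,0): 0 [-], cum=0
Step 9: p0@ESC p1@ESC p2@ESC p3@ESC -> at (0,0): 0 [-], cum=0
Total visits = 0

Answer: 0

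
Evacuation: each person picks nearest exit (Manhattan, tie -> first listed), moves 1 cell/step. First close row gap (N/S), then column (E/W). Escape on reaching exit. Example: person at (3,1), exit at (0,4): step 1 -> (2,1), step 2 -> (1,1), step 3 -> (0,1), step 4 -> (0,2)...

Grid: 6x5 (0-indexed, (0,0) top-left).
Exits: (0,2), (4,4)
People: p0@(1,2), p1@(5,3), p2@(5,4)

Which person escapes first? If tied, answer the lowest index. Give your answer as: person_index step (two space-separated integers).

Step 1: p0:(1,2)->(0,2)->EXIT | p1:(5,3)->(4,3) | p2:(5,4)->(4,4)->EXIT
Step 2: p0:escaped | p1:(4,3)->(4,4)->EXIT | p2:escaped
Exit steps: [1, 2, 1]
First to escape: p0 at step 1

Answer: 0 1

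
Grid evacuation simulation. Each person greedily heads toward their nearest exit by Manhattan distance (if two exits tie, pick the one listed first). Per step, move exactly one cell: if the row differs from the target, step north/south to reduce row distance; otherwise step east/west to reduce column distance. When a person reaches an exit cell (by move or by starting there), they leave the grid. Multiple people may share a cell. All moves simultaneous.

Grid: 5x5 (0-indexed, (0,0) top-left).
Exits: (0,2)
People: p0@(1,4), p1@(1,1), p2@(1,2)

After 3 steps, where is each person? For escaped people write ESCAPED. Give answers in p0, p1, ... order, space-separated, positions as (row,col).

Step 1: p0:(1,4)->(0,4) | p1:(1,1)->(0,1) | p2:(1,2)->(0,2)->EXIT
Step 2: p0:(0,4)->(0,3) | p1:(0,1)->(0,2)->EXIT | p2:escaped
Step 3: p0:(0,3)->(0,2)->EXIT | p1:escaped | p2:escaped

ESCAPED ESCAPED ESCAPED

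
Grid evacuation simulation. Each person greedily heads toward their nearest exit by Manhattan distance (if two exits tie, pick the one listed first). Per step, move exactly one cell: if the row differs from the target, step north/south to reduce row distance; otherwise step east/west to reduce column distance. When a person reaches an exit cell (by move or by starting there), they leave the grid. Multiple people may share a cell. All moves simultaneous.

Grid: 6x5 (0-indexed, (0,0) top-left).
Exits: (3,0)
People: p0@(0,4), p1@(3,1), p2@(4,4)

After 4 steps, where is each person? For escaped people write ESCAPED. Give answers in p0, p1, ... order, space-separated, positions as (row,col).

Step 1: p0:(0,4)->(1,4) | p1:(3,1)->(3,0)->EXIT | p2:(4,4)->(3,4)
Step 2: p0:(1,4)->(2,4) | p1:escaped | p2:(3,4)->(3,3)
Step 3: p0:(2,4)->(3,4) | p1:escaped | p2:(3,3)->(3,2)
Step 4: p0:(3,4)->(3,3) | p1:escaped | p2:(3,2)->(3,1)

(3,3) ESCAPED (3,1)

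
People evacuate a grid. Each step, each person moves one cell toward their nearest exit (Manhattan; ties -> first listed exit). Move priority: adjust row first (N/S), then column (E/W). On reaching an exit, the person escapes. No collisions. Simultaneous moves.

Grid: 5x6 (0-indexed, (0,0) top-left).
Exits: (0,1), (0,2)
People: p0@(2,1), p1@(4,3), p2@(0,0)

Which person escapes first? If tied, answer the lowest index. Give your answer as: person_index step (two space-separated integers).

Step 1: p0:(2,1)->(1,1) | p1:(4,3)->(3,3) | p2:(0,0)->(0,1)->EXIT
Step 2: p0:(1,1)->(0,1)->EXIT | p1:(3,3)->(2,3) | p2:escaped
Step 3: p0:escaped | p1:(2,3)->(1,3) | p2:escaped
Step 4: p0:escaped | p1:(1,3)->(0,3) | p2:escaped
Step 5: p0:escaped | p1:(0,3)->(0,2)->EXIT | p2:escaped
Exit steps: [2, 5, 1]
First to escape: p2 at step 1

Answer: 2 1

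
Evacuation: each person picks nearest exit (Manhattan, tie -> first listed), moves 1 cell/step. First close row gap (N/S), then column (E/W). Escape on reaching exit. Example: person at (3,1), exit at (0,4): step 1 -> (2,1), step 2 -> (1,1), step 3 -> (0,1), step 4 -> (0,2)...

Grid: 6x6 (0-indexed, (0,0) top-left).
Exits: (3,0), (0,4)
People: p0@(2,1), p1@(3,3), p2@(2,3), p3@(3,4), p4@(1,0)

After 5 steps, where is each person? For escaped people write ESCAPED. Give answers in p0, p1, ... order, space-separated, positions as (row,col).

Step 1: p0:(2,1)->(3,1) | p1:(3,3)->(3,2) | p2:(2,3)->(1,3) | p3:(3,4)->(2,4) | p4:(1,0)->(2,0)
Step 2: p0:(3,1)->(3,0)->EXIT | p1:(3,2)->(3,1) | p2:(1,3)->(0,3) | p3:(2,4)->(1,4) | p4:(2,0)->(3,0)->EXIT
Step 3: p0:escaped | p1:(3,1)->(3,0)->EXIT | p2:(0,3)->(0,4)->EXIT | p3:(1,4)->(0,4)->EXIT | p4:escaped

ESCAPED ESCAPED ESCAPED ESCAPED ESCAPED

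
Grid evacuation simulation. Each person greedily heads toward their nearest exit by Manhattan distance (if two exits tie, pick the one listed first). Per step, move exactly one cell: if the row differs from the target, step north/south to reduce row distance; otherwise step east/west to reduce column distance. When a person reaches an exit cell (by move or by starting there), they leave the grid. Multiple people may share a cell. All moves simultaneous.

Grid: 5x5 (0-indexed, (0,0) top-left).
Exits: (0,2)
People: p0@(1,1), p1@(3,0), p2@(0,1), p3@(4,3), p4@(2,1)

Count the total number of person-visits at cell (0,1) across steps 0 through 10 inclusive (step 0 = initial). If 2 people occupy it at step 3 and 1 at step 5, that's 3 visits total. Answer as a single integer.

Step 0: p0@(1,1) p1@(3,0) p2@(0,1) p3@(4,3) p4@(2,1) -> at (0,1): 1 [p2], cum=1
Step 1: p0@(0,1) p1@(2,0) p2@ESC p3@(3,3) p4@(1,1) -> at (0,1): 1 [p0], cum=2
Step 2: p0@ESC p1@(1,0) p2@ESC p3@(2,3) p4@(0,1) -> at (0,1): 1 [p4], cum=3
Step 3: p0@ESC p1@(0,0) p2@ESC p3@(1,3) p4@ESC -> at (0,1): 0 [-], cum=3
Step 4: p0@ESC p1@(0,1) p2@ESC p3@(0,3) p4@ESC -> at (0,1): 1 [p1], cum=4
Step 5: p0@ESC p1@ESC p2@ESC p3@ESC p4@ESC -> at (0,1): 0 [-], cum=4
Total visits = 4

Answer: 4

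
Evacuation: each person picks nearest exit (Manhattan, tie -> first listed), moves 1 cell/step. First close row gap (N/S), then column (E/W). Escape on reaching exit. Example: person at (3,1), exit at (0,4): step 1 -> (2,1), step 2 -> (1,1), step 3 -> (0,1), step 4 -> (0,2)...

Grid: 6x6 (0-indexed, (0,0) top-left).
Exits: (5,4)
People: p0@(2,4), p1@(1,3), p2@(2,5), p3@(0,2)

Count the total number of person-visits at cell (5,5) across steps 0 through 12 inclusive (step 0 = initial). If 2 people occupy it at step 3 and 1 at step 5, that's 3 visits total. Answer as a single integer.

Step 0: p0@(2,4) p1@(1,3) p2@(2,5) p3@(0,2) -> at (5,5): 0 [-], cum=0
Step 1: p0@(3,4) p1@(2,3) p2@(3,5) p3@(1,2) -> at (5,5): 0 [-], cum=0
Step 2: p0@(4,4) p1@(3,3) p2@(4,5) p3@(2,2) -> at (5,5): 0 [-], cum=0
Step 3: p0@ESC p1@(4,3) p2@(5,5) p3@(3,2) -> at (5,5): 1 [p2], cum=1
Step 4: p0@ESC p1@(5,3) p2@ESC p3@(4,2) -> at (5,5): 0 [-], cum=1
Step 5: p0@ESC p1@ESC p2@ESC p3@(5,2) -> at (5,5): 0 [-], cum=1
Step 6: p0@ESC p1@ESC p2@ESC p3@(5,3) -> at (5,5): 0 [-], cum=1
Step 7: p0@ESC p1@ESC p2@ESC p3@ESC -> at (5,5): 0 [-], cum=1
Total visits = 1

Answer: 1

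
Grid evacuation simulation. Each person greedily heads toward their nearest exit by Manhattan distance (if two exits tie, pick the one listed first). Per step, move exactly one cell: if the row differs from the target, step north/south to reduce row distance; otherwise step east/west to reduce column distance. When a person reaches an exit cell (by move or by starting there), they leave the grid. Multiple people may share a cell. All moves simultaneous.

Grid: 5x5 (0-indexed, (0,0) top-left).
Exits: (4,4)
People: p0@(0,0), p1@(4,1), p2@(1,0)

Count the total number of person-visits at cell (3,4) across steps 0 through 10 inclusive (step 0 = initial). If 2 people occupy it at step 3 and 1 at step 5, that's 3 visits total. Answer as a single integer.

Step 0: p0@(0,0) p1@(4,1) p2@(1,0) -> at (3,4): 0 [-], cum=0
Step 1: p0@(1,0) p1@(4,2) p2@(2,0) -> at (3,4): 0 [-], cum=0
Step 2: p0@(2,0) p1@(4,3) p2@(3,0) -> at (3,4): 0 [-], cum=0
Step 3: p0@(3,0) p1@ESC p2@(4,0) -> at (3,4): 0 [-], cum=0
Step 4: p0@(4,0) p1@ESC p2@(4,1) -> at (3,4): 0 [-], cum=0
Step 5: p0@(4,1) p1@ESC p2@(4,2) -> at (3,4): 0 [-], cum=0
Step 6: p0@(4,2) p1@ESC p2@(4,3) -> at (3,4): 0 [-], cum=0
Step 7: p0@(4,3) p1@ESC p2@ESC -> at (3,4): 0 [-], cum=0
Step 8: p0@ESC p1@ESC p2@ESC -> at (3,4): 0 [-], cum=0
Total visits = 0

Answer: 0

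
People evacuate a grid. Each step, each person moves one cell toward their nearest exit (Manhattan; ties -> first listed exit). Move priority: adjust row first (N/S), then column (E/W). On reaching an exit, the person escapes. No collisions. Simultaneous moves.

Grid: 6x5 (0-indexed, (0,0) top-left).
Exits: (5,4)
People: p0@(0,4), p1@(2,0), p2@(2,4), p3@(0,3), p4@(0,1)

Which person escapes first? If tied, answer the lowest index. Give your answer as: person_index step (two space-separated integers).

Step 1: p0:(0,4)->(1,4) | p1:(2,0)->(3,0) | p2:(2,4)->(3,4) | p3:(0,3)->(1,3) | p4:(0,1)->(1,1)
Step 2: p0:(1,4)->(2,4) | p1:(3,0)->(4,0) | p2:(3,4)->(4,4) | p3:(1,3)->(2,3) | p4:(1,1)->(2,1)
Step 3: p0:(2,4)->(3,4) | p1:(4,0)->(5,0) | p2:(4,4)->(5,4)->EXIT | p3:(2,3)->(3,3) | p4:(2,1)->(3,1)
Step 4: p0:(3,4)->(4,4) | p1:(5,0)->(5,1) | p2:escaped | p3:(3,3)->(4,3) | p4:(3,1)->(4,1)
Step 5: p0:(4,4)->(5,4)->EXIT | p1:(5,1)->(5,2) | p2:escaped | p3:(4,3)->(5,3) | p4:(4,1)->(5,1)
Step 6: p0:escaped | p1:(5,2)->(5,3) | p2:escaped | p3:(5,3)->(5,4)->EXIT | p4:(5,1)->(5,2)
Step 7: p0:escaped | p1:(5,3)->(5,4)->EXIT | p2:escaped | p3:escaped | p4:(5,2)->(5,3)
Step 8: p0:escaped | p1:escaped | p2:escaped | p3:escaped | p4:(5,3)->(5,4)->EXIT
Exit steps: [5, 7, 3, 6, 8]
First to escape: p2 at step 3

Answer: 2 3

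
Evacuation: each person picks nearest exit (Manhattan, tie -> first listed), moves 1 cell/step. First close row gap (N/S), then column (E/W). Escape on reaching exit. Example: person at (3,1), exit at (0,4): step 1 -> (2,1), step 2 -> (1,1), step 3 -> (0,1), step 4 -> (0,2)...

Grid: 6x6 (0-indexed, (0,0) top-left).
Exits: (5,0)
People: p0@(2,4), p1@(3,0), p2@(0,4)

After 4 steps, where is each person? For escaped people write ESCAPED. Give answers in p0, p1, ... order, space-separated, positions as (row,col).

Step 1: p0:(2,4)->(3,4) | p1:(3,0)->(4,0) | p2:(0,4)->(1,4)
Step 2: p0:(3,4)->(4,4) | p1:(4,0)->(5,0)->EXIT | p2:(1,4)->(2,4)
Step 3: p0:(4,4)->(5,4) | p1:escaped | p2:(2,4)->(3,4)
Step 4: p0:(5,4)->(5,3) | p1:escaped | p2:(3,4)->(4,4)

(5,3) ESCAPED (4,4)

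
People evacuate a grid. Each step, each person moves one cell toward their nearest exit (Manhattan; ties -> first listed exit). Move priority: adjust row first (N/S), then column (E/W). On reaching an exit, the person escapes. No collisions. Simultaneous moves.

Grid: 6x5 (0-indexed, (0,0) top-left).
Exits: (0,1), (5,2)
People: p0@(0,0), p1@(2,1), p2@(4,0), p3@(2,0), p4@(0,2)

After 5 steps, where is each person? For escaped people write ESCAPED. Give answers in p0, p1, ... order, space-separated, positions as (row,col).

Step 1: p0:(0,0)->(0,1)->EXIT | p1:(2,1)->(1,1) | p2:(4,0)->(5,0) | p3:(2,0)->(1,0) | p4:(0,2)->(0,1)->EXIT
Step 2: p0:escaped | p1:(1,1)->(0,1)->EXIT | p2:(5,0)->(5,1) | p3:(1,0)->(0,0) | p4:escaped
Step 3: p0:escaped | p1:escaped | p2:(5,1)->(5,2)->EXIT | p3:(0,0)->(0,1)->EXIT | p4:escaped

ESCAPED ESCAPED ESCAPED ESCAPED ESCAPED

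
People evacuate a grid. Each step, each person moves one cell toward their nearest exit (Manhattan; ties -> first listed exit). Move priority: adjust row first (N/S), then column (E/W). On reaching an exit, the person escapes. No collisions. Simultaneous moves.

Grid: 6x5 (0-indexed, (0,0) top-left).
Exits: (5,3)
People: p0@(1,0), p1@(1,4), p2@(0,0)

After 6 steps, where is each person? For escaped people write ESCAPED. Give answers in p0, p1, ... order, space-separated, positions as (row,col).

Step 1: p0:(1,0)->(2,0) | p1:(1,4)->(2,4) | p2:(0,0)->(1,0)
Step 2: p0:(2,0)->(3,0) | p1:(2,4)->(3,4) | p2:(1,0)->(2,0)
Step 3: p0:(3,0)->(4,0) | p1:(3,4)->(4,4) | p2:(2,0)->(3,0)
Step 4: p0:(4,0)->(5,0) | p1:(4,4)->(5,4) | p2:(3,0)->(4,0)
Step 5: p0:(5,0)->(5,1) | p1:(5,4)->(5,3)->EXIT | p2:(4,0)->(5,0)
Step 6: p0:(5,1)->(5,2) | p1:escaped | p2:(5,0)->(5,1)

(5,2) ESCAPED (5,1)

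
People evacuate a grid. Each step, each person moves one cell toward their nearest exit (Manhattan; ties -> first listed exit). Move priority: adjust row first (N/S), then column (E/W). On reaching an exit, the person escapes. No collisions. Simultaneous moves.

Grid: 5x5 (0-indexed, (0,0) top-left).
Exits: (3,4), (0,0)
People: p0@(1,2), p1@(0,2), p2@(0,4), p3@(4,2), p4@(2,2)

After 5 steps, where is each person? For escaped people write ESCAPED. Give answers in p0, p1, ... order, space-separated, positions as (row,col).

Step 1: p0:(1,2)->(0,2) | p1:(0,2)->(0,1) | p2:(0,4)->(1,4) | p3:(4,2)->(3,2) | p4:(2,2)->(3,2)
Step 2: p0:(0,2)->(0,1) | p1:(0,1)->(0,0)->EXIT | p2:(1,4)->(2,4) | p3:(3,2)->(3,3) | p4:(3,2)->(3,3)
Step 3: p0:(0,1)->(0,0)->EXIT | p1:escaped | p2:(2,4)->(3,4)->EXIT | p3:(3,3)->(3,4)->EXIT | p4:(3,3)->(3,4)->EXIT

ESCAPED ESCAPED ESCAPED ESCAPED ESCAPED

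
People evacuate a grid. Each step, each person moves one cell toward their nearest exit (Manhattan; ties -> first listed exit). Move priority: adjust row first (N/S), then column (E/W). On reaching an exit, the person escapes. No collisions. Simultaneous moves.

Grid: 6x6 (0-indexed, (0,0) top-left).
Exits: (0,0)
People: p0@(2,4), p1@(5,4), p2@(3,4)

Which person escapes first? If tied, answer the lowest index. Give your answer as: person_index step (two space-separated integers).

Answer: 0 6

Derivation:
Step 1: p0:(2,4)->(1,4) | p1:(5,4)->(4,4) | p2:(3,4)->(2,4)
Step 2: p0:(1,4)->(0,4) | p1:(4,4)->(3,4) | p2:(2,4)->(1,4)
Step 3: p0:(0,4)->(0,3) | p1:(3,4)->(2,4) | p2:(1,4)->(0,4)
Step 4: p0:(0,3)->(0,2) | p1:(2,4)->(1,4) | p2:(0,4)->(0,3)
Step 5: p0:(0,2)->(0,1) | p1:(1,4)->(0,4) | p2:(0,3)->(0,2)
Step 6: p0:(0,1)->(0,0)->EXIT | p1:(0,4)->(0,3) | p2:(0,2)->(0,1)
Step 7: p0:escaped | p1:(0,3)->(0,2) | p2:(0,1)->(0,0)->EXIT
Step 8: p0:escaped | p1:(0,2)->(0,1) | p2:escaped
Step 9: p0:escaped | p1:(0,1)->(0,0)->EXIT | p2:escaped
Exit steps: [6, 9, 7]
First to escape: p0 at step 6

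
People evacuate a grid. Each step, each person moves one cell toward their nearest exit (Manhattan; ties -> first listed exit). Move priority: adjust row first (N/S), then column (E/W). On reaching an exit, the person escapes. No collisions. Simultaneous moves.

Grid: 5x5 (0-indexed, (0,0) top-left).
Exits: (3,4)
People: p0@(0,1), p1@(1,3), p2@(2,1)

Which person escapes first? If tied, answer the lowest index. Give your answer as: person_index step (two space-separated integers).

Step 1: p0:(0,1)->(1,1) | p1:(1,3)->(2,3) | p2:(2,1)->(3,1)
Step 2: p0:(1,1)->(2,1) | p1:(2,3)->(3,3) | p2:(3,1)->(3,2)
Step 3: p0:(2,1)->(3,1) | p1:(3,3)->(3,4)->EXIT | p2:(3,2)->(3,3)
Step 4: p0:(3,1)->(3,2) | p1:escaped | p2:(3,3)->(3,4)->EXIT
Step 5: p0:(3,2)->(3,3) | p1:escaped | p2:escaped
Step 6: p0:(3,3)->(3,4)->EXIT | p1:escaped | p2:escaped
Exit steps: [6, 3, 4]
First to escape: p1 at step 3

Answer: 1 3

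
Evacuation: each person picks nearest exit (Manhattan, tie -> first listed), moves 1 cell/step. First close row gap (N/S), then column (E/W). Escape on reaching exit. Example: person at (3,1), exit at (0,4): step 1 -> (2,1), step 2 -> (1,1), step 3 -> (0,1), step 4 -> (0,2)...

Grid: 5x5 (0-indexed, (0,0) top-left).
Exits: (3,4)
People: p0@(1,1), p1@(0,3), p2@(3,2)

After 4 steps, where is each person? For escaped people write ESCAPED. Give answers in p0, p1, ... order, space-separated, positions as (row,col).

Step 1: p0:(1,1)->(2,1) | p1:(0,3)->(1,3) | p2:(3,2)->(3,3)
Step 2: p0:(2,1)->(3,1) | p1:(1,3)->(2,3) | p2:(3,3)->(3,4)->EXIT
Step 3: p0:(3,1)->(3,2) | p1:(2,3)->(3,3) | p2:escaped
Step 4: p0:(3,2)->(3,3) | p1:(3,3)->(3,4)->EXIT | p2:escaped

(3,3) ESCAPED ESCAPED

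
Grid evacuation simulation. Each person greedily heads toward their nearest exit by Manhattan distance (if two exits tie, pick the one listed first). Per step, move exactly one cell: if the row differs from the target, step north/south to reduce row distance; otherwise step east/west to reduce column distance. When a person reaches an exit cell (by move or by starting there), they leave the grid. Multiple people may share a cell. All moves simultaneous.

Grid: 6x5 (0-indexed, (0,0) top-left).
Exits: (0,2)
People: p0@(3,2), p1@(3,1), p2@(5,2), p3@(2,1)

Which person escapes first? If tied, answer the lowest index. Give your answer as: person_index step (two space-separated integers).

Step 1: p0:(3,2)->(2,2) | p1:(3,1)->(2,1) | p2:(5,2)->(4,2) | p3:(2,1)->(1,1)
Step 2: p0:(2,2)->(1,2) | p1:(2,1)->(1,1) | p2:(4,2)->(3,2) | p3:(1,1)->(0,1)
Step 3: p0:(1,2)->(0,2)->EXIT | p1:(1,1)->(0,1) | p2:(3,2)->(2,2) | p3:(0,1)->(0,2)->EXIT
Step 4: p0:escaped | p1:(0,1)->(0,2)->EXIT | p2:(2,2)->(1,2) | p3:escaped
Step 5: p0:escaped | p1:escaped | p2:(1,2)->(0,2)->EXIT | p3:escaped
Exit steps: [3, 4, 5, 3]
First to escape: p0 at step 3

Answer: 0 3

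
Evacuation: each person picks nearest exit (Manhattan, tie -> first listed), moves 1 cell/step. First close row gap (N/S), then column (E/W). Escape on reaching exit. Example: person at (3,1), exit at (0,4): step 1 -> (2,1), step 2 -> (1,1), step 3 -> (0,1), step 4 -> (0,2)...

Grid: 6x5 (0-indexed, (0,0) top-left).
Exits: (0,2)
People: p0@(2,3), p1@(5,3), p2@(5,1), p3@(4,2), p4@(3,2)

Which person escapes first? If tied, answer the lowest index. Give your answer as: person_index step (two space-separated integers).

Answer: 0 3

Derivation:
Step 1: p0:(2,3)->(1,3) | p1:(5,3)->(4,3) | p2:(5,1)->(4,1) | p3:(4,2)->(3,2) | p4:(3,2)->(2,2)
Step 2: p0:(1,3)->(0,3) | p1:(4,3)->(3,3) | p2:(4,1)->(3,1) | p3:(3,2)->(2,2) | p4:(2,2)->(1,2)
Step 3: p0:(0,3)->(0,2)->EXIT | p1:(3,3)->(2,3) | p2:(3,1)->(2,1) | p3:(2,2)->(1,2) | p4:(1,2)->(0,2)->EXIT
Step 4: p0:escaped | p1:(2,3)->(1,3) | p2:(2,1)->(1,1) | p3:(1,2)->(0,2)->EXIT | p4:escaped
Step 5: p0:escaped | p1:(1,3)->(0,3) | p2:(1,1)->(0,1) | p3:escaped | p4:escaped
Step 6: p0:escaped | p1:(0,3)->(0,2)->EXIT | p2:(0,1)->(0,2)->EXIT | p3:escaped | p4:escaped
Exit steps: [3, 6, 6, 4, 3]
First to escape: p0 at step 3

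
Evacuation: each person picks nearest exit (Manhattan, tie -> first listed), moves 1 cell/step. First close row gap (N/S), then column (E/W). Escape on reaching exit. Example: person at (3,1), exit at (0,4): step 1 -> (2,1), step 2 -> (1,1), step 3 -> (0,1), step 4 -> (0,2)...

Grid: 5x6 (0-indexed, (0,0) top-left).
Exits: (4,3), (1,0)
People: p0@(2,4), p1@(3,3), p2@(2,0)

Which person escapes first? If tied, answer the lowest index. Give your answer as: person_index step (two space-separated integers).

Answer: 1 1

Derivation:
Step 1: p0:(2,4)->(3,4) | p1:(3,3)->(4,3)->EXIT | p2:(2,0)->(1,0)->EXIT
Step 2: p0:(3,4)->(4,4) | p1:escaped | p2:escaped
Step 3: p0:(4,4)->(4,3)->EXIT | p1:escaped | p2:escaped
Exit steps: [3, 1, 1]
First to escape: p1 at step 1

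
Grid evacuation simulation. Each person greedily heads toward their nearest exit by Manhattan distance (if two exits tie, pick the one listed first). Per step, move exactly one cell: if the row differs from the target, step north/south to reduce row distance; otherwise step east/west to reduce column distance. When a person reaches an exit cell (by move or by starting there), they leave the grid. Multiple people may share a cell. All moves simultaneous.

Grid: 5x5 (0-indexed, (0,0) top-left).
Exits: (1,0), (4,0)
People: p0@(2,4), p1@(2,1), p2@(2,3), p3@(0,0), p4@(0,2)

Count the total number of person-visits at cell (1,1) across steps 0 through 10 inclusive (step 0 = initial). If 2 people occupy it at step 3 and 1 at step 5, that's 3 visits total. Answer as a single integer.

Answer: 4

Derivation:
Step 0: p0@(2,4) p1@(2,1) p2@(2,3) p3@(0,0) p4@(0,2) -> at (1,1): 0 [-], cum=0
Step 1: p0@(1,4) p1@(1,1) p2@(1,3) p3@ESC p4@(1,2) -> at (1,1): 1 [p1], cum=1
Step 2: p0@(1,3) p1@ESC p2@(1,2) p3@ESC p4@(1,1) -> at (1,1): 1 [p4], cum=2
Step 3: p0@(1,2) p1@ESC p2@(1,1) p3@ESC p4@ESC -> at (1,1): 1 [p2], cum=3
Step 4: p0@(1,1) p1@ESC p2@ESC p3@ESC p4@ESC -> at (1,1): 1 [p0], cum=4
Step 5: p0@ESC p1@ESC p2@ESC p3@ESC p4@ESC -> at (1,1): 0 [-], cum=4
Total visits = 4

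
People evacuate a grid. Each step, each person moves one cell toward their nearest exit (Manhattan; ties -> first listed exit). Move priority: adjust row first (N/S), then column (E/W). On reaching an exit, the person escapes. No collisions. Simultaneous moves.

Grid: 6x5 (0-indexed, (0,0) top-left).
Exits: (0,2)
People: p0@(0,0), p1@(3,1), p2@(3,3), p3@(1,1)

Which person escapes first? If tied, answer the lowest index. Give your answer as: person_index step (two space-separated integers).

Step 1: p0:(0,0)->(0,1) | p1:(3,1)->(2,1) | p2:(3,3)->(2,3) | p3:(1,1)->(0,1)
Step 2: p0:(0,1)->(0,2)->EXIT | p1:(2,1)->(1,1) | p2:(2,3)->(1,3) | p3:(0,1)->(0,2)->EXIT
Step 3: p0:escaped | p1:(1,1)->(0,1) | p2:(1,3)->(0,3) | p3:escaped
Step 4: p0:escaped | p1:(0,1)->(0,2)->EXIT | p2:(0,3)->(0,2)->EXIT | p3:escaped
Exit steps: [2, 4, 4, 2]
First to escape: p0 at step 2

Answer: 0 2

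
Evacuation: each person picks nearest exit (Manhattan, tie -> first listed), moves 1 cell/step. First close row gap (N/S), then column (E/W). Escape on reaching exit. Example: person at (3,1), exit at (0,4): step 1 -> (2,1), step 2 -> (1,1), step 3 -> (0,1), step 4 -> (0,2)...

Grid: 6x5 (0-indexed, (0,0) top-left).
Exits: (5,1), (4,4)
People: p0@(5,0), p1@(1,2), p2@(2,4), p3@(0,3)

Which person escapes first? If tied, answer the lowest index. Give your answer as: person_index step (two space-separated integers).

Step 1: p0:(5,0)->(5,1)->EXIT | p1:(1,2)->(2,2) | p2:(2,4)->(3,4) | p3:(0,3)->(1,3)
Step 2: p0:escaped | p1:(2,2)->(3,2) | p2:(3,4)->(4,4)->EXIT | p3:(1,3)->(2,3)
Step 3: p0:escaped | p1:(3,2)->(4,2) | p2:escaped | p3:(2,3)->(3,3)
Step 4: p0:escaped | p1:(4,2)->(5,2) | p2:escaped | p3:(3,3)->(4,3)
Step 5: p0:escaped | p1:(5,2)->(5,1)->EXIT | p2:escaped | p3:(4,3)->(4,4)->EXIT
Exit steps: [1, 5, 2, 5]
First to escape: p0 at step 1

Answer: 0 1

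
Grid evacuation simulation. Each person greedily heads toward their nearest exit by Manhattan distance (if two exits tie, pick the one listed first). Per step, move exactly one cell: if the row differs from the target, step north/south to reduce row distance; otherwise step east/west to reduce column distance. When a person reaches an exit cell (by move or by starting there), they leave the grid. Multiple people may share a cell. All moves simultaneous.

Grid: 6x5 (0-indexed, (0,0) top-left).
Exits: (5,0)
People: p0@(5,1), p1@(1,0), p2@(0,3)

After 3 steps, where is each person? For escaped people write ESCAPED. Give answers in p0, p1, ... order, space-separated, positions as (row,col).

Step 1: p0:(5,1)->(5,0)->EXIT | p1:(1,0)->(2,0) | p2:(0,3)->(1,3)
Step 2: p0:escaped | p1:(2,0)->(3,0) | p2:(1,3)->(2,3)
Step 3: p0:escaped | p1:(3,0)->(4,0) | p2:(2,3)->(3,3)

ESCAPED (4,0) (3,3)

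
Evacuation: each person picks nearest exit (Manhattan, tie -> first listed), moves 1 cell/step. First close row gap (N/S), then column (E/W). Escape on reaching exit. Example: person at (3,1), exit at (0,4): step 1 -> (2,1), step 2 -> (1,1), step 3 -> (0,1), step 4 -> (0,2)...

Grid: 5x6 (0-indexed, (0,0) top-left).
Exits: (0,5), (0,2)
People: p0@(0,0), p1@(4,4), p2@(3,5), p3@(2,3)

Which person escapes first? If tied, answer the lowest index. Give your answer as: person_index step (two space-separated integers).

Step 1: p0:(0,0)->(0,1) | p1:(4,4)->(3,4) | p2:(3,5)->(2,5) | p3:(2,3)->(1,3)
Step 2: p0:(0,1)->(0,2)->EXIT | p1:(3,4)->(2,4) | p2:(2,5)->(1,5) | p3:(1,3)->(0,3)
Step 3: p0:escaped | p1:(2,4)->(1,4) | p2:(1,5)->(0,5)->EXIT | p3:(0,3)->(0,2)->EXIT
Step 4: p0:escaped | p1:(1,4)->(0,4) | p2:escaped | p3:escaped
Step 5: p0:escaped | p1:(0,4)->(0,5)->EXIT | p2:escaped | p3:escaped
Exit steps: [2, 5, 3, 3]
First to escape: p0 at step 2

Answer: 0 2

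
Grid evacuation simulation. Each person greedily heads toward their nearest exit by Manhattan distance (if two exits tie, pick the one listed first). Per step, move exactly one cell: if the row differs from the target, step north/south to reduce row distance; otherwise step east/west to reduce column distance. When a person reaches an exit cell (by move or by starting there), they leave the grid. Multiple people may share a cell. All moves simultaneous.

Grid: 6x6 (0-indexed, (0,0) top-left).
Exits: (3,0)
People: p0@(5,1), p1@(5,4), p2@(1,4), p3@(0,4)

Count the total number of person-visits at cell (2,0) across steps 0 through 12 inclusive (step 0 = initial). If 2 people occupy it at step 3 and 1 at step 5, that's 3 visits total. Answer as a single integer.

Answer: 0

Derivation:
Step 0: p0@(5,1) p1@(5,4) p2@(1,4) p3@(0,4) -> at (2,0): 0 [-], cum=0
Step 1: p0@(4,1) p1@(4,4) p2@(2,4) p3@(1,4) -> at (2,0): 0 [-], cum=0
Step 2: p0@(3,1) p1@(3,4) p2@(3,4) p3@(2,4) -> at (2,0): 0 [-], cum=0
Step 3: p0@ESC p1@(3,3) p2@(3,3) p3@(3,4) -> at (2,0): 0 [-], cum=0
Step 4: p0@ESC p1@(3,2) p2@(3,2) p3@(3,3) -> at (2,0): 0 [-], cum=0
Step 5: p0@ESC p1@(3,1) p2@(3,1) p3@(3,2) -> at (2,0): 0 [-], cum=0
Step 6: p0@ESC p1@ESC p2@ESC p3@(3,1) -> at (2,0): 0 [-], cum=0
Step 7: p0@ESC p1@ESC p2@ESC p3@ESC -> at (2,0): 0 [-], cum=0
Total visits = 0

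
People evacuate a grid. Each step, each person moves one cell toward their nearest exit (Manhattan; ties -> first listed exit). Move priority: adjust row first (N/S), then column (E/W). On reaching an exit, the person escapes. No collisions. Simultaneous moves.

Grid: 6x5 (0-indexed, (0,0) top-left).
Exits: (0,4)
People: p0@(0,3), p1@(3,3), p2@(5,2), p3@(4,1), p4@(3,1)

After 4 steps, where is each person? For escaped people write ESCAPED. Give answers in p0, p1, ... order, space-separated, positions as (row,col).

Step 1: p0:(0,3)->(0,4)->EXIT | p1:(3,3)->(2,3) | p2:(5,2)->(4,2) | p3:(4,1)->(3,1) | p4:(3,1)->(2,1)
Step 2: p0:escaped | p1:(2,3)->(1,3) | p2:(4,2)->(3,2) | p3:(3,1)->(2,1) | p4:(2,1)->(1,1)
Step 3: p0:escaped | p1:(1,3)->(0,3) | p2:(3,2)->(2,2) | p3:(2,1)->(1,1) | p4:(1,1)->(0,1)
Step 4: p0:escaped | p1:(0,3)->(0,4)->EXIT | p2:(2,2)->(1,2) | p3:(1,1)->(0,1) | p4:(0,1)->(0,2)

ESCAPED ESCAPED (1,2) (0,1) (0,2)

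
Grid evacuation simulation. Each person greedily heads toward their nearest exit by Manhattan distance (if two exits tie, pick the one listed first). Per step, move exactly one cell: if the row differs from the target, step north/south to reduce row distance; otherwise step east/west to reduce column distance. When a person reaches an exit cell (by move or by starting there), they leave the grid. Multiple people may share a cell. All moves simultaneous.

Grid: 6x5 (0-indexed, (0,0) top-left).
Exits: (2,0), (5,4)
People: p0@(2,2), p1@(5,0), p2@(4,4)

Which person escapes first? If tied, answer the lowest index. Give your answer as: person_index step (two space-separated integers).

Answer: 2 1

Derivation:
Step 1: p0:(2,2)->(2,1) | p1:(5,0)->(4,0) | p2:(4,4)->(5,4)->EXIT
Step 2: p0:(2,1)->(2,0)->EXIT | p1:(4,0)->(3,0) | p2:escaped
Step 3: p0:escaped | p1:(3,0)->(2,0)->EXIT | p2:escaped
Exit steps: [2, 3, 1]
First to escape: p2 at step 1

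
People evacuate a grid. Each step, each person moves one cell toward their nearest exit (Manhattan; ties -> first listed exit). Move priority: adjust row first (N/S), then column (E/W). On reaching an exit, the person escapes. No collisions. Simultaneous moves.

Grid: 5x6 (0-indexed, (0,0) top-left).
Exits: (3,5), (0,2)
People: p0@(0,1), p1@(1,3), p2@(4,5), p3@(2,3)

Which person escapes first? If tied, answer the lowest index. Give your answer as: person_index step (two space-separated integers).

Step 1: p0:(0,1)->(0,2)->EXIT | p1:(1,3)->(0,3) | p2:(4,5)->(3,5)->EXIT | p3:(2,3)->(3,3)
Step 2: p0:escaped | p1:(0,3)->(0,2)->EXIT | p2:escaped | p3:(3,3)->(3,4)
Step 3: p0:escaped | p1:escaped | p2:escaped | p3:(3,4)->(3,5)->EXIT
Exit steps: [1, 2, 1, 3]
First to escape: p0 at step 1

Answer: 0 1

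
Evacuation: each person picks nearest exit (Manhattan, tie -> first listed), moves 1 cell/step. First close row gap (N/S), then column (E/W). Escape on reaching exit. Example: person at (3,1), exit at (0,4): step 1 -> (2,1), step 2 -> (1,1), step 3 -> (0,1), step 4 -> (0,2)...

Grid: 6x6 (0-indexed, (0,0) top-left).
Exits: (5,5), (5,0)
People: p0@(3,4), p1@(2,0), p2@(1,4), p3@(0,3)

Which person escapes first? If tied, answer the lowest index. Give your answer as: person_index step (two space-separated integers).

Answer: 0 3

Derivation:
Step 1: p0:(3,4)->(4,4) | p1:(2,0)->(3,0) | p2:(1,4)->(2,4) | p3:(0,3)->(1,3)
Step 2: p0:(4,4)->(5,4) | p1:(3,0)->(4,0) | p2:(2,4)->(3,4) | p3:(1,3)->(2,3)
Step 3: p0:(5,4)->(5,5)->EXIT | p1:(4,0)->(5,0)->EXIT | p2:(3,4)->(4,4) | p3:(2,3)->(3,3)
Step 4: p0:escaped | p1:escaped | p2:(4,4)->(5,4) | p3:(3,3)->(4,3)
Step 5: p0:escaped | p1:escaped | p2:(5,4)->(5,5)->EXIT | p3:(4,3)->(5,3)
Step 6: p0:escaped | p1:escaped | p2:escaped | p3:(5,3)->(5,4)
Step 7: p0:escaped | p1:escaped | p2:escaped | p3:(5,4)->(5,5)->EXIT
Exit steps: [3, 3, 5, 7]
First to escape: p0 at step 3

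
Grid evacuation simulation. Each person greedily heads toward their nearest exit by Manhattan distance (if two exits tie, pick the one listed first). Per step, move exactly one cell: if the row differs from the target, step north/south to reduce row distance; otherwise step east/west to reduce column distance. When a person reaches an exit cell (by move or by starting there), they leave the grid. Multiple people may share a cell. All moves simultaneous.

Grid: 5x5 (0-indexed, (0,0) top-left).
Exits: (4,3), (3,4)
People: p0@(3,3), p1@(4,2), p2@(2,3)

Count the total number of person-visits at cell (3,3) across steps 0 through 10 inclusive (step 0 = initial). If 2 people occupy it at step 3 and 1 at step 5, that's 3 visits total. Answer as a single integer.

Step 0: p0@(3,3) p1@(4,2) p2@(2,3) -> at (3,3): 1 [p0], cum=1
Step 1: p0@ESC p1@ESC p2@(3,3) -> at (3,3): 1 [p2], cum=2
Step 2: p0@ESC p1@ESC p2@ESC -> at (3,3): 0 [-], cum=2
Total visits = 2

Answer: 2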